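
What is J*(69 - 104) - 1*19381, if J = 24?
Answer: -20221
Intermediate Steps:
J*(69 - 104) - 1*19381 = 24*(69 - 104) - 1*19381 = 24*(-35) - 19381 = -840 - 19381 = -20221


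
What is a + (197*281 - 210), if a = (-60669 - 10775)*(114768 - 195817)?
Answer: 5790519903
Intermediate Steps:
a = 5790464756 (a = -71444*(-81049) = 5790464756)
a + (197*281 - 210) = 5790464756 + (197*281 - 210) = 5790464756 + (55357 - 210) = 5790464756 + 55147 = 5790519903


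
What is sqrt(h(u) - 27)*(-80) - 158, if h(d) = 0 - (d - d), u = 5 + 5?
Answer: -158 - 240*I*sqrt(3) ≈ -158.0 - 415.69*I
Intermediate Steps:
u = 10
h(d) = 0 (h(d) = 0 - 1*0 = 0 + 0 = 0)
sqrt(h(u) - 27)*(-80) - 158 = sqrt(0 - 27)*(-80) - 158 = sqrt(-27)*(-80) - 158 = (3*I*sqrt(3))*(-80) - 158 = -240*I*sqrt(3) - 158 = -158 - 240*I*sqrt(3)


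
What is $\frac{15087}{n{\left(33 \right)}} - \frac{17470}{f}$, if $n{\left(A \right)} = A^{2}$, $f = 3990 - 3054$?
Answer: $- \frac{272411}{56628} \approx -4.8105$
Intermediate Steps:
$f = 936$
$\frac{15087}{n{\left(33 \right)}} - \frac{17470}{f} = \frac{15087}{33^{2}} - \frac{17470}{936} = \frac{15087}{1089} - \frac{8735}{468} = 15087 \cdot \frac{1}{1089} - \frac{8735}{468} = \frac{5029}{363} - \frac{8735}{468} = - \frac{272411}{56628}$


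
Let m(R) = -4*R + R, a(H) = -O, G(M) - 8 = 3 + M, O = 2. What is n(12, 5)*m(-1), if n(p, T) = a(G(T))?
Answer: -6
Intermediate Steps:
G(M) = 11 + M (G(M) = 8 + (3 + M) = 11 + M)
a(H) = -2 (a(H) = -1*2 = -2)
n(p, T) = -2
m(R) = -3*R
n(12, 5)*m(-1) = -(-6)*(-1) = -2*3 = -6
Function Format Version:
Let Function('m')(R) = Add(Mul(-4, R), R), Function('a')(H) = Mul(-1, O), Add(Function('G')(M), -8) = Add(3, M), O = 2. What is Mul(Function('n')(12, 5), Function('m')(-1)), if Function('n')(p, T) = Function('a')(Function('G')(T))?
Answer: -6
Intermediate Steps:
Function('G')(M) = Add(11, M) (Function('G')(M) = Add(8, Add(3, M)) = Add(11, M))
Function('a')(H) = -2 (Function('a')(H) = Mul(-1, 2) = -2)
Function('n')(p, T) = -2
Function('m')(R) = Mul(-3, R)
Mul(Function('n')(12, 5), Function('m')(-1)) = Mul(-2, Mul(-3, -1)) = Mul(-2, 3) = -6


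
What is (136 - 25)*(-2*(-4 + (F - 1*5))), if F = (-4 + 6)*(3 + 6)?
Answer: -1998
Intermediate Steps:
F = 18 (F = 2*9 = 18)
(136 - 25)*(-2*(-4 + (F - 1*5))) = (136 - 25)*(-2*(-4 + (18 - 1*5))) = 111*(-2*(-4 + (18 - 5))) = 111*(-2*(-4 + 13)) = 111*(-2*9) = 111*(-18) = -1998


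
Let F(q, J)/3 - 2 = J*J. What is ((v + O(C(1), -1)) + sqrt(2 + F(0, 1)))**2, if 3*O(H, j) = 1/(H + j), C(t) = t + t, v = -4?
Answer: 220/9 - 22*sqrt(11)/3 ≈ 0.12253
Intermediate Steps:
F(q, J) = 6 + 3*J**2 (F(q, J) = 6 + 3*(J*J) = 6 + 3*J**2)
C(t) = 2*t
O(H, j) = 1/(3*(H + j))
((v + O(C(1), -1)) + sqrt(2 + F(0, 1)))**2 = ((-4 + 1/(3*(2*1 - 1))) + sqrt(2 + (6 + 3*1**2)))**2 = ((-4 + 1/(3*(2 - 1))) + sqrt(2 + (6 + 3*1)))**2 = ((-4 + (1/3)/1) + sqrt(2 + (6 + 3)))**2 = ((-4 + (1/3)*1) + sqrt(2 + 9))**2 = ((-4 + 1/3) + sqrt(11))**2 = (-11/3 + sqrt(11))**2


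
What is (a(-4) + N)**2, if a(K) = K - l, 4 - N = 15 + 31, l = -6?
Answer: 1600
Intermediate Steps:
N = -42 (N = 4 - (15 + 31) = 4 - 1*46 = 4 - 46 = -42)
a(K) = 6 + K (a(K) = K - 1*(-6) = K + 6 = 6 + K)
(a(-4) + N)**2 = ((6 - 4) - 42)**2 = (2 - 42)**2 = (-40)**2 = 1600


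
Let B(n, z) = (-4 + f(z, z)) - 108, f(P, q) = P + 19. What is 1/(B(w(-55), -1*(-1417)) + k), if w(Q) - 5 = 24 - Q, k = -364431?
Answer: -1/363107 ≈ -2.7540e-6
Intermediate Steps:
f(P, q) = 19 + P
w(Q) = 29 - Q (w(Q) = 5 + (24 - Q) = 29 - Q)
B(n, z) = -93 + z (B(n, z) = (-4 + (19 + z)) - 108 = (15 + z) - 108 = -93 + z)
1/(B(w(-55), -1*(-1417)) + k) = 1/((-93 - 1*(-1417)) - 364431) = 1/((-93 + 1417) - 364431) = 1/(1324 - 364431) = 1/(-363107) = -1/363107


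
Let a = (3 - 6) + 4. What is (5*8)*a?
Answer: 40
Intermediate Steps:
a = 1 (a = -3 + 4 = 1)
(5*8)*a = (5*8)*1 = 40*1 = 40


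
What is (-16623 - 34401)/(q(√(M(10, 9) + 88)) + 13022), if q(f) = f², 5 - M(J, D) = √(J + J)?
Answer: -133835952/34400641 - 102048*√5/172003205 ≈ -3.8918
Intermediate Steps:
M(J, D) = 5 - √2*√J (M(J, D) = 5 - √(J + J) = 5 - √(2*J) = 5 - √2*√J)
(-16623 - 34401)/(q(√(M(10, 9) + 88)) + 13022) = (-16623 - 34401)/((√((5 - √2*√10) + 88))² + 13022) = -51024/((√((5 - 2*√5) + 88))² + 13022) = -51024/((√(93 - 2*√5))² + 13022) = -51024/((93 - 2*√5) + 13022) = -51024/(13115 - 2*√5)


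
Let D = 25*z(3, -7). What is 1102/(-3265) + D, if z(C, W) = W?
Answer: -572477/3265 ≈ -175.34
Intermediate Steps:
D = -175 (D = 25*(-7) = -175)
1102/(-3265) + D = 1102/(-3265) - 175 = 1102*(-1/3265) - 175 = -1102/3265 - 175 = -572477/3265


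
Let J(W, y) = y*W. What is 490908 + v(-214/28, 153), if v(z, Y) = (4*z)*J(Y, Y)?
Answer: -1573170/7 ≈ -2.2474e+5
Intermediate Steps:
J(W, y) = W*y
v(z, Y) = 4*z*Y² (v(z, Y) = (4*z)*(Y*Y) = (4*z)*Y² = 4*z*Y²)
490908 + v(-214/28, 153) = 490908 + 4*(-214/28)*153² = 490908 + 4*(-214*1/28)*23409 = 490908 + 4*(-107/14)*23409 = 490908 - 5009526/7 = -1573170/7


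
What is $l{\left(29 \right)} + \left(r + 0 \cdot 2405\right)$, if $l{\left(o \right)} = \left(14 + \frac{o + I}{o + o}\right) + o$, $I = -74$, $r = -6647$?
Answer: $- \frac{383077}{58} \approx -6604.8$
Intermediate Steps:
$l{\left(o \right)} = 14 + o + \frac{-74 + o}{2 o}$ ($l{\left(o \right)} = \left(14 + \frac{o - 74}{o + o}\right) + o = \left(14 + \frac{-74 + o}{2 o}\right) + o = 14 + o + \frac{-74 + o}{2 o}$)
$l{\left(29 \right)} + \left(r + 0 \cdot 2405\right) = \left(\frac{29}{2} + 29 - \frac{37}{29}\right) + \left(-6647 + 0 \cdot 2405\right) = \left(\frac{29}{2} + 29 - \frac{37}{29}\right) + \left(-6647 + 0\right) = \left(\frac{29}{2} + 29 - \frac{37}{29}\right) - 6647 = \frac{2449}{58} - 6647 = - \frac{383077}{58}$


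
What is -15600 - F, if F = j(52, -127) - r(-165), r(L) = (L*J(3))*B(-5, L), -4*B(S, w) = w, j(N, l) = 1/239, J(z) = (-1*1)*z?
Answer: 4606721/956 ≈ 4818.7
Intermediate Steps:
J(z) = -z
j(N, l) = 1/239
B(S, w) = -w/4
r(L) = 3*L²/4 (r(L) = (L*(-1*3))*(-L/4) = (L*(-3))*(-L/4) = (-3*L)*(-L/4) = 3*L²/4)
F = -19520321/956 (F = 1/239 - 3*(-165)²/4 = 1/239 - 3*27225/4 = 1/239 - 1*81675/4 = 1/239 - 81675/4 = -19520321/956 ≈ -20419.)
-15600 - F = -15600 - 1*(-19520321/956) = -15600 + 19520321/956 = 4606721/956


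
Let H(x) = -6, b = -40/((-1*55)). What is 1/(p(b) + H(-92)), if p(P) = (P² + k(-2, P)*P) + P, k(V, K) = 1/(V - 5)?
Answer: -847/4106 ≈ -0.20628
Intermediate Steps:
b = 8/11 (b = -40/(-55) = -40*(-1/55) = 8/11 ≈ 0.72727)
k(V, K) = 1/(-5 + V)
p(P) = P² + 6*P/7 (p(P) = (P² + P/(-5 - 2)) + P = (P² + P/(-7)) + P = (P² - P/7) + P = P² + 6*P/7)
1/(p(b) + H(-92)) = 1/((⅐)*(8/11)*(6 + 7*(8/11)) - 6) = 1/((⅐)*(8/11)*(6 + 56/11) - 6) = 1/((⅐)*(8/11)*(122/11) - 6) = 1/(976/847 - 6) = 1/(-4106/847) = -847/4106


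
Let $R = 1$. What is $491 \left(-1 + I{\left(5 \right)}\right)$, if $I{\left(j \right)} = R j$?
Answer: $1964$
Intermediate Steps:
$I{\left(j \right)} = j$ ($I{\left(j \right)} = 1 j = j$)
$491 \left(-1 + I{\left(5 \right)}\right) = 491 \left(-1 + 5\right) = 491 \cdot 4 = 1964$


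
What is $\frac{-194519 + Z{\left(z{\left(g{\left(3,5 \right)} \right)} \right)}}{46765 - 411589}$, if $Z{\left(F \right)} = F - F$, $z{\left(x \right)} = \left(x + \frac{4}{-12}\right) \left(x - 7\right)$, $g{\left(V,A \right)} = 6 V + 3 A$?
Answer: $\frac{194519}{364824} \approx 0.53319$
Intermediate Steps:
$g{\left(V,A \right)} = 3 A + 6 V$
$z{\left(x \right)} = \left(-7 + x\right) \left(- \frac{1}{3} + x\right)$ ($z{\left(x \right)} = \left(x + 4 \left(- \frac{1}{12}\right)\right) \left(-7 + x\right) = \left(x - \frac{1}{3}\right) \left(-7 + x\right) = \left(- \frac{1}{3} + x\right) \left(-7 + x\right) = \left(-7 + x\right) \left(- \frac{1}{3} + x\right)$)
$Z{\left(F \right)} = 0$
$\frac{-194519 + Z{\left(z{\left(g{\left(3,5 \right)} \right)} \right)}}{46765 - 411589} = \frac{-194519 + 0}{46765 - 411589} = - \frac{194519}{-364824} = \left(-194519\right) \left(- \frac{1}{364824}\right) = \frac{194519}{364824}$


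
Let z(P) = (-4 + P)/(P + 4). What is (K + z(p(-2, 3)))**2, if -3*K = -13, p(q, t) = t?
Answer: 7744/441 ≈ 17.560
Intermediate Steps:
z(P) = (-4 + P)/(4 + P)
K = 13/3 (K = -1/3*(-13) = 13/3 ≈ 4.3333)
(K + z(p(-2, 3)))**2 = (13/3 + (-4 + 3)/(4 + 3))**2 = (13/3 - 1/7)**2 = (88/21)**2 = 7744/441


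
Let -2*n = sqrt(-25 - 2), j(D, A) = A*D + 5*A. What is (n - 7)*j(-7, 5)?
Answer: 70 + 15*I*sqrt(3) ≈ 70.0 + 25.981*I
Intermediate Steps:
j(D, A) = 5*A + A*D
n = -3*I*sqrt(3)/2 (n = -sqrt(-25 - 2)/2 = -3*I*sqrt(3)/2 ≈ -2.5981*I)
(n - 7)*j(-7, 5) = (-3*I*sqrt(3)/2 - 7)*(5*(5 - 7)) = (-7 - 3*I*sqrt(3)/2)*(5*(-2)) = (-7 - 3*I*sqrt(3)/2)*(-10) = 70 + 15*I*sqrt(3)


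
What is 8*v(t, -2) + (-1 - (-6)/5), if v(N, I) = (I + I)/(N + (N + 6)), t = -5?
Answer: 41/5 ≈ 8.2000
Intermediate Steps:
v(N, I) = 2*I/(6 + 2*N) (v(N, I) = (2*I)/(N + (6 + N)) = (2*I)/(6 + 2*N) = 2*I/(6 + 2*N))
8*v(t, -2) + (-1 - (-6)/5) = 8*(-2/(3 - 5)) + (-1 - (-6)/5) = 8*(-2/(-2)) + (-1 - (-6)/5) = 8*(-2*(-½)) + (-1 - 1*(-6/5)) = 8*1 + (-1 + 6/5) = 8 + ⅕ = 41/5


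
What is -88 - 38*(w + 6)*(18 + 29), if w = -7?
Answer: 1698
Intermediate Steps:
-88 - 38*(w + 6)*(18 + 29) = -88 - 38*(-7 + 6)*(18 + 29) = -88 - (-38)*47 = -88 - 38*(-47) = -88 + 1786 = 1698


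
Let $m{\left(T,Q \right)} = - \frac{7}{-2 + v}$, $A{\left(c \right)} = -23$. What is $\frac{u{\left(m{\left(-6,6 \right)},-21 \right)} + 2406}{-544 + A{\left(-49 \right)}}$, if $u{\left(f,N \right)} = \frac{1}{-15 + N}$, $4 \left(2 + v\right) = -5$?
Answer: $- \frac{86615}{20412} \approx -4.2433$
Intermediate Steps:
$v = - \frac{13}{4}$ ($v = -2 + \frac{1}{4} \left(-5\right) = -2 - \frac{5}{4} = - \frac{13}{4} \approx -3.25$)
$m{\left(T,Q \right)} = \frac{4}{3}$ ($m{\left(T,Q \right)} = - \frac{7}{-2 - \frac{13}{4}} = - \frac{7}{- \frac{21}{4}} = \left(-7\right) \left(- \frac{4}{21}\right) = \frac{4}{3}$)
$\frac{u{\left(m{\left(-6,6 \right)},-21 \right)} + 2406}{-544 + A{\left(-49 \right)}} = \frac{\frac{1}{-15 - 21} + 2406}{-544 - 23} = \frac{\frac{1}{-36} + 2406}{-567} = \left(- \frac{1}{36} + 2406\right) \left(- \frac{1}{567}\right) = \frac{86615}{36} \left(- \frac{1}{567}\right) = - \frac{86615}{20412}$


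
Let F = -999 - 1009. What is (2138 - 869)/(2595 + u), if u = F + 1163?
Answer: 1269/1750 ≈ 0.72514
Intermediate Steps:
F = -2008
u = -845 (u = -2008 + 1163 = -845)
(2138 - 869)/(2595 + u) = (2138 - 869)/(2595 - 845) = 1269/1750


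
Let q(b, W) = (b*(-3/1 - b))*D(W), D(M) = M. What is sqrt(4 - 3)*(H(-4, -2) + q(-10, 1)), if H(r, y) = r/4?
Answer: -71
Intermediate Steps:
H(r, y) = r/4 (H(r, y) = r*(1/4) = r/4)
q(b, W) = W*b*(-3 - b) (q(b, W) = (b*(-3/1 - b))*W = (b*(-3*1 - b))*W = (b*(-3 - b))*W = W*b*(-3 - b))
sqrt(4 - 3)*(H(-4, -2) + q(-10, 1)) = sqrt(4 - 3)*((1/4)*(-4) - 1*1*(-10)*(3 - 10)) = sqrt(1)*(-1 - 1*1*(-10)*(-7)) = 1*(-1 - 70) = 1*(-71) = -71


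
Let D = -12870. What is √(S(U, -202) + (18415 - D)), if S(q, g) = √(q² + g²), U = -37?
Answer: √(31285 + √42173) ≈ 177.46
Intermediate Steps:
S(q, g) = √(g² + q²)
√(S(U, -202) + (18415 - D)) = √(√((-202)² + (-37)²) + (18415 - 1*(-12870))) = √(√(40804 + 1369) + (18415 + 12870)) = √(√42173 + 31285) = √(31285 + √42173)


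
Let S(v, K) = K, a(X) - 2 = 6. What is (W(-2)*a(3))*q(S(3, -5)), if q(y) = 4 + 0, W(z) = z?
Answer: -64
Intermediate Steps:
a(X) = 8 (a(X) = 2 + 6 = 8)
q(y) = 4
(W(-2)*a(3))*q(S(3, -5)) = -2*8*4 = -16*4 = -64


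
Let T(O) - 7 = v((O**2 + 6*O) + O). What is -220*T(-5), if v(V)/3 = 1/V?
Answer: -1474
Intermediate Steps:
v(V) = 3/V
T(O) = 7 + 3/(O**2 + 7*O) (T(O) = 7 + 3/((O**2 + 6*O) + O) = 7 + 3/(O**2 + 7*O))
-220*T(-5) = -220*(7 + 3/(-5*(7 - 5))) = -220*(7 + 3*(-1/5)/2) = -220*(7 + 3*(-1/5)*(1/2)) = -220*(7 - 3/10) = -220*67/10 = -1474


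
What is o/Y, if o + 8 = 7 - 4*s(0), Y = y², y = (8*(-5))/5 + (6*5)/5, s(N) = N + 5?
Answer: -21/4 ≈ -5.2500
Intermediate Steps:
s(N) = 5 + N
y = -2 (y = -40*⅕ + 30*(⅕) = -8 + 6 = -2)
Y = 4 (Y = (-2)² = 4)
o = -21 (o = -8 + (7 - 4*(5 + 0)) = -8 + (7 - 4*5) = -8 + (7 - 20) = -8 - 13 = -21)
o/Y = -21/4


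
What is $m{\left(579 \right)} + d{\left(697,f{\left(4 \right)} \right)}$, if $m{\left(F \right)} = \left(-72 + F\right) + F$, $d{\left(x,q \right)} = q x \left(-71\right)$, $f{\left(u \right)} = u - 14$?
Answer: $495956$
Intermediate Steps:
$f{\left(u \right)} = -14 + u$
$d{\left(x,q \right)} = - 71 q x$
$m{\left(F \right)} = -72 + 2 F$
$m{\left(579 \right)} + d{\left(697,f{\left(4 \right)} \right)} = \left(-72 + 2 \cdot 579\right) - 71 \left(-14 + 4\right) 697 = \left(-72 + 1158\right) - \left(-710\right) 697 = 1086 + 494870 = 495956$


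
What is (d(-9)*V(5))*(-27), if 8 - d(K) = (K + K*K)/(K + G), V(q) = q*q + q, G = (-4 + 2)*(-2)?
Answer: -18144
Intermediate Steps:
G = 4 (G = -2*(-2) = 4)
V(q) = q + q**2 (V(q) = q**2 + q = q + q**2)
d(K) = 8 - (K + K**2)/(4 + K) (d(K) = 8 - (K + K*K)/(K + 4) = 8 - (K + K**2)/(4 + K))
(d(-9)*V(5))*(-27) = (((32 - 1*(-9)**2 + 7*(-9))/(4 - 9))*(5*(1 + 5)))*(-27) = (((32 - 1*81 - 63)/(-5))*(5*6))*(-27) = (-(32 - 81 - 63)/5*30)*(-27) = (-1/5*(-112)*30)*(-27) = ((112/5)*30)*(-27) = 672*(-27) = -18144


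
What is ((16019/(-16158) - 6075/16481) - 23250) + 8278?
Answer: -3987405739045/266299998 ≈ -14973.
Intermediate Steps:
((16019/(-16158) - 6075/16481) - 23250) + 8278 = ((16019*(-1/16158) - 6075*1/16481) - 23250) + 8278 = ((-16019/16158 - 6075/16481) - 23250) + 8278 = (-362168989/266299998 - 23250) + 8278 = -6191837122489/266299998 + 8278 = -3987405739045/266299998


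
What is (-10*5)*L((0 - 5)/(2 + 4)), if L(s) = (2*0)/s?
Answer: 0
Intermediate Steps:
L(s) = 0 (L(s) = 0/s = 0)
(-10*5)*L((0 - 5)/(2 + 4)) = -10*5*0 = -50*0 = 0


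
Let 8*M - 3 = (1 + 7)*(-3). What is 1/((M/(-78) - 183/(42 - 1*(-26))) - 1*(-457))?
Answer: 3536/1606555 ≈ 0.0022010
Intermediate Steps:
M = -21/8 (M = 3/8 + ((1 + 7)*(-3))/8 = 3/8 + (8*(-3))/8 = 3/8 + (1/8)*(-24) = 3/8 - 3 = -21/8 ≈ -2.6250)
1/((M/(-78) - 183/(42 - 1*(-26))) - 1*(-457)) = 1/((-21/8/(-78) - 183/(42 - 1*(-26))) - 1*(-457)) = 1/((-21/8*(-1/78) - 183/(42 + 26)) + 457) = 1/((7/208 - 183/68) + 457) = 1/(-9397/3536 + 457) = 1/(1606555/3536) = 3536/1606555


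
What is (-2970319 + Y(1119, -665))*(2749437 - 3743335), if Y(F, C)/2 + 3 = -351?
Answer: 2952897793246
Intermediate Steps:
Y(F, C) = -708 (Y(F, C) = -6 + 2*(-351) = -6 - 702 = -708)
(-2970319 + Y(1119, -665))*(2749437 - 3743335) = (-2970319 - 708)*(2749437 - 3743335) = -2971027*(-993898) = 2952897793246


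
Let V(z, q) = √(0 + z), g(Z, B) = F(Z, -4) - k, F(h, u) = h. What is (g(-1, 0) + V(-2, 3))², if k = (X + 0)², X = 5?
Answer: (26 - I*√2)² ≈ 674.0 - 73.539*I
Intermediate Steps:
k = 25 (k = (5 + 0)² = 5² = 25)
g(Z, B) = -25 + Z (g(Z, B) = Z - 1*25 = Z - 25 = -25 + Z)
V(z, q) = √z
(g(-1, 0) + V(-2, 3))² = ((-25 - 1) + √(-2))² = (-26 + I*√2)²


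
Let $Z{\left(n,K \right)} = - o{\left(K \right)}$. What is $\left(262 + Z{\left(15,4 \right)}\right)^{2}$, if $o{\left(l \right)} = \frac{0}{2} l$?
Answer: $68644$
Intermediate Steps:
$o{\left(l \right)} = 0$ ($o{\left(l \right)} = 0 \cdot \frac{1}{2} l = 0 l = 0$)
$Z{\left(n,K \right)} = 0$ ($Z{\left(n,K \right)} = \left(-1\right) 0 = 0$)
$\left(262 + Z{\left(15,4 \right)}\right)^{2} = \left(262 + 0\right)^{2} = 262^{2} = 68644$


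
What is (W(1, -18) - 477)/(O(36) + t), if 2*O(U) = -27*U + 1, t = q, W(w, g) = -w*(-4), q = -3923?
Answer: 946/8817 ≈ 0.10729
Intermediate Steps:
W(w, g) = 4*w
t = -3923
O(U) = ½ - 27*U/2 (O(U) = (-27*U + 1)/2 = (1 - 27*U)/2 = ½ - 27*U/2)
(W(1, -18) - 477)/(O(36) + t) = (4*1 - 477)/((½ - 27/2*36) - 3923) = (4 - 477)/((½ - 486) - 3923) = -473/(-971/2 - 3923) = -473/(-8817/2) = -473*(-2/8817) = 946/8817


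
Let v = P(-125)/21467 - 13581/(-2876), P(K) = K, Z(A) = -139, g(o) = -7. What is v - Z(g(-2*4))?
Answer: 8872917615/61739092 ≈ 143.72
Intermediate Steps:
v = 291183827/61739092 (v = -125/21467 - 13581/(-2876) = -125*1/21467 - 13581*(-1/2876) = -125/21467 + 13581/2876 = 291183827/61739092 ≈ 4.7164)
v - Z(g(-2*4)) = 291183827/61739092 - 1*(-139) = 291183827/61739092 + 139 = 8872917615/61739092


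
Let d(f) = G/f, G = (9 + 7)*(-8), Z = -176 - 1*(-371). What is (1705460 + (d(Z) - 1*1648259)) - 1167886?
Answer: -216583703/195 ≈ -1.1107e+6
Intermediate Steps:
Z = 195 (Z = -176 + 371 = 195)
G = -128 (G = 16*(-8) = -128)
d(f) = -128/f
(1705460 + (d(Z) - 1*1648259)) - 1167886 = (1705460 + (-128/195 - 1*1648259)) - 1167886 = (1705460 + (-128*1/195 - 1648259)) - 1167886 = (1705460 + (-128/195 - 1648259)) - 1167886 = (1705460 - 321410633/195) - 1167886 = 11154067/195 - 1167886 = -216583703/195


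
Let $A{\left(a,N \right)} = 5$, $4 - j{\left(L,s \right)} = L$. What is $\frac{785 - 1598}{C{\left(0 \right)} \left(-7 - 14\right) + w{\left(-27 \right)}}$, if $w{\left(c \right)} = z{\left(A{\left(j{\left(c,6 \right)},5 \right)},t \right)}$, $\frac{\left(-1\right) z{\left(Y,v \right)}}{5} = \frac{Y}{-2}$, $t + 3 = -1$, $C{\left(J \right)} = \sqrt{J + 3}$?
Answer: $\frac{40650}{4667} + \frac{68292 \sqrt{3}}{4667} \approx 34.055$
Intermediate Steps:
$C{\left(J \right)} = \sqrt{3 + J}$
$j{\left(L,s \right)} = 4 - L$
$t = -4$ ($t = -3 - 1 = -4$)
$z{\left(Y,v \right)} = \frac{5 Y}{2}$ ($z{\left(Y,v \right)} = - 5 \frac{Y}{-2} = - 5 Y \left(- \frac{1}{2}\right) = - 5 \left(- \frac{Y}{2}\right) = \frac{5 Y}{2}$)
$w{\left(c \right)} = \frac{25}{2}$ ($w{\left(c \right)} = \frac{5}{2} \cdot 5 = \frac{25}{2}$)
$\frac{785 - 1598}{C{\left(0 \right)} \left(-7 - 14\right) + w{\left(-27 \right)}} = \frac{785 - 1598}{\sqrt{3 + 0} \left(-7 - 14\right) + \frac{25}{2}} = - \frac{813}{\sqrt{3} \left(-21\right) + \frac{25}{2}} = - \frac{813}{- 21 \sqrt{3} + \frac{25}{2}} = - \frac{813}{\frac{25}{2} - 21 \sqrt{3}}$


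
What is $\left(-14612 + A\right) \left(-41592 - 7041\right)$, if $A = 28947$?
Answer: $-697154055$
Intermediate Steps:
$\left(-14612 + A\right) \left(-41592 - 7041\right) = \left(-14612 + 28947\right) \left(-41592 - 7041\right) = 14335 \left(-48633\right) = -697154055$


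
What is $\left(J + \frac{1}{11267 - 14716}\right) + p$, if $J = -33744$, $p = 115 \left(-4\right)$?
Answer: $- \frac{117969597}{3449} \approx -34204.0$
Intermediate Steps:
$p = -460$
$\left(J + \frac{1}{11267 - 14716}\right) + p = \left(-33744 + \frac{1}{11267 - 14716}\right) - 460 = \left(-33744 + \frac{1}{-3449}\right) - 460 = \left(-33744 - \frac{1}{3449}\right) - 460 = - \frac{116383057}{3449} - 460 = - \frac{117969597}{3449}$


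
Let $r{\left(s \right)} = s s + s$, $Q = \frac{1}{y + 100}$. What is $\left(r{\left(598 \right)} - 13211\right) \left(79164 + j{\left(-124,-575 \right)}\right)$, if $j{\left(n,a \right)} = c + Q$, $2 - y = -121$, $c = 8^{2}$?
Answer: $\frac{6095247514395}{223} \approx 2.7333 \cdot 10^{10}$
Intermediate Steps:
$c = 64$
$y = 123$ ($y = 2 - -121 = 2 + 121 = 123$)
$Q = \frac{1}{223}$ ($Q = \frac{1}{123 + 100} = \frac{1}{223} \approx 0.0044843$)
$r{\left(s \right)} = s + s^{2}$ ($r{\left(s \right)} = s^{2} + s = s + s^{2}$)
$j{\left(n,a \right)} = \frac{14273}{223}$ ($j{\left(n,a \right)} = 64 + \frac{1}{223} = \frac{14273}{223}$)
$\left(r{\left(598 \right)} - 13211\right) \left(79164 + j{\left(-124,-575 \right)}\right) = \left(598 \left(1 + 598\right) - 13211\right) \left(79164 + \frac{14273}{223}\right) = \left(598 \cdot 599 - 13211\right) \frac{17667845}{223} = \left(358202 - 13211\right) \frac{17667845}{223} = 344991 \cdot \frac{17667845}{223} = \frac{6095247514395}{223}$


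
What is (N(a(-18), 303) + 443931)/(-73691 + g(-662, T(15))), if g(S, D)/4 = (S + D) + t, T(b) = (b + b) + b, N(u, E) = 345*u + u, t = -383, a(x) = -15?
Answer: -5043/893 ≈ -5.6473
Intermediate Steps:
N(u, E) = 346*u
T(b) = 3*b (T(b) = 2*b + b = 3*b)
g(S, D) = -1532 + 4*D + 4*S (g(S, D) = 4*((S + D) - 383) = 4*((D + S) - 383) = 4*(-383 + D + S) = -1532 + 4*D + 4*S)
(N(a(-18), 303) + 443931)/(-73691 + g(-662, T(15))) = (346*(-15) + 443931)/(-73691 + (-1532 + 4*(3*15) + 4*(-662))) = (-5190 + 443931)/(-73691 + (-1532 + 4*45 - 2648)) = 438741/(-73691 + (-1532 + 180 - 2648)) = 438741/(-73691 - 4000) = 438741/(-77691) = 438741*(-1/77691) = -5043/893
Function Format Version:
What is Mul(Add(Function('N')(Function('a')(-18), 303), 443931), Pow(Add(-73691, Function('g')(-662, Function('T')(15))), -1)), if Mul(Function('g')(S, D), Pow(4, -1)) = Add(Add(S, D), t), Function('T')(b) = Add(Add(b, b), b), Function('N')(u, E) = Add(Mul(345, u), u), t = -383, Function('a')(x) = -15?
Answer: Rational(-5043, 893) ≈ -5.6473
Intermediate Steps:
Function('N')(u, E) = Mul(346, u)
Function('T')(b) = Mul(3, b) (Function('T')(b) = Add(Mul(2, b), b) = Mul(3, b))
Function('g')(S, D) = Add(-1532, Mul(4, D), Mul(4, S)) (Function('g')(S, D) = Mul(4, Add(Add(S, D), -383)) = Mul(4, Add(Add(D, S), -383)) = Mul(4, Add(-383, D, S)) = Add(-1532, Mul(4, D), Mul(4, S)))
Mul(Add(Function('N')(Function('a')(-18), 303), 443931), Pow(Add(-73691, Function('g')(-662, Function('T')(15))), -1)) = Mul(Add(Mul(346, -15), 443931), Pow(Add(-73691, Add(-1532, Mul(4, Mul(3, 15)), Mul(4, -662))), -1)) = Mul(Add(-5190, 443931), Pow(Add(-73691, Add(-1532, Mul(4, 45), -2648)), -1)) = Mul(438741, Pow(Add(-73691, Add(-1532, 180, -2648)), -1)) = Mul(438741, Pow(Add(-73691, -4000), -1)) = Mul(438741, Pow(-77691, -1)) = Mul(438741, Rational(-1, 77691)) = Rational(-5043, 893)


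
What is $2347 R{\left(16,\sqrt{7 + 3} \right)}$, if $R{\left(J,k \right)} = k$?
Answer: $2347 \sqrt{10} \approx 7421.9$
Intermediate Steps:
$2347 R{\left(16,\sqrt{7 + 3} \right)} = 2347 \sqrt{7 + 3} = 2347 \sqrt{10}$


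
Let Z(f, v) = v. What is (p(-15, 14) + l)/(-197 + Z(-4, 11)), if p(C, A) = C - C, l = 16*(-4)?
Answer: 32/93 ≈ 0.34409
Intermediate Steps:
l = -64
p(C, A) = 0
(p(-15, 14) + l)/(-197 + Z(-4, 11)) = (0 - 64)/(-197 + 11) = -64/(-186) = -64*(-1/186) = 32/93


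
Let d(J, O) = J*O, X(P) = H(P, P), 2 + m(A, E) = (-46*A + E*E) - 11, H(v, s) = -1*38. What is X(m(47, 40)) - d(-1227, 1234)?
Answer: 1514080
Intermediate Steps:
H(v, s) = -38
m(A, E) = -13 + E**2 - 46*A (m(A, E) = -2 + ((-46*A + E*E) - 11) = -2 + ((-46*A + E**2) - 11) = -2 + ((E**2 - 46*A) - 11) = -2 + (-11 + E**2 - 46*A) = -13 + E**2 - 46*A)
X(P) = -38
X(m(47, 40)) - d(-1227, 1234) = -38 - (-1227)*1234 = -38 - 1*(-1514118) = -38 + 1514118 = 1514080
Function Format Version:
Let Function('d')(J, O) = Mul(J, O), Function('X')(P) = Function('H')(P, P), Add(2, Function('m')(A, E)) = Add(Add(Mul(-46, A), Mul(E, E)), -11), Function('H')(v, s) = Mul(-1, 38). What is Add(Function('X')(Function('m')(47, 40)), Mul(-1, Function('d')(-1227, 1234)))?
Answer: 1514080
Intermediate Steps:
Function('H')(v, s) = -38
Function('m')(A, E) = Add(-13, Pow(E, 2), Mul(-46, A)) (Function('m')(A, E) = Add(-2, Add(Add(Mul(-46, A), Mul(E, E)), -11)) = Add(-2, Add(Add(Mul(-46, A), Pow(E, 2)), -11)) = Add(-2, Add(Add(Pow(E, 2), Mul(-46, A)), -11)) = Add(-2, Add(-11, Pow(E, 2), Mul(-46, A))) = Add(-13, Pow(E, 2), Mul(-46, A)))
Function('X')(P) = -38
Add(Function('X')(Function('m')(47, 40)), Mul(-1, Function('d')(-1227, 1234))) = Add(-38, Mul(-1, Mul(-1227, 1234))) = Add(-38, Mul(-1, -1514118)) = Add(-38, 1514118) = 1514080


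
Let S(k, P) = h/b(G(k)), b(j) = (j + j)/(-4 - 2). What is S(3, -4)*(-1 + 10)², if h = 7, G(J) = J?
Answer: -567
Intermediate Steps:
b(j) = -j/3 (b(j) = (2*j)/(-6) = (2*j)*(-⅙) = -j/3)
S(k, P) = -21/k (S(k, P) = 7/((-k/3)) = 7*(-3/k) = -21/k)
S(3, -4)*(-1 + 10)² = (-21/3)*(-1 + 10)² = -21*⅓*9² = -7*81 = -567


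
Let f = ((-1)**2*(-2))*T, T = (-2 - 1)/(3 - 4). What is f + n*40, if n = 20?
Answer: 794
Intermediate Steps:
T = 3 (T = -3/(-1) = -3*(-1) = 3)
f = -6 (f = ((-1)**2*(-2))*3 = (1*(-2))*3 = -2*3 = -6)
f + n*40 = -6 + 20*40 = -6 + 800 = 794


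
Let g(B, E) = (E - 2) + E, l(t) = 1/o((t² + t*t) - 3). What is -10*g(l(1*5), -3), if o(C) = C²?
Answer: 80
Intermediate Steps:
l(t) = (-3 + 2*t²)⁻² (l(t) = 1/(((t² + t*t) - 3)²) = 1/(((t² + t²) - 3)²) = 1/((2*t² - 3)²) = 1/((-3 + 2*t²)²) = (-3 + 2*t²)⁻²)
g(B, E) = -2 + 2*E (g(B, E) = (-2 + E) + E = -2 + 2*E)
-10*g(l(1*5), -3) = -10*(-2 + 2*(-3)) = -10*(-2 - 6) = -10*(-8) = 80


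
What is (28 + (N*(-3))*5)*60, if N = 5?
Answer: -2820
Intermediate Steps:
(28 + (N*(-3))*5)*60 = (28 + (5*(-3))*5)*60 = (28 - 15*5)*60 = (28 - 75)*60 = -47*60 = -2820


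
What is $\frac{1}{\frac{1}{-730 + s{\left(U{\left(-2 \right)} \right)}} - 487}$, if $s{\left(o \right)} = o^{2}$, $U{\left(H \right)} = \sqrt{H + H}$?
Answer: $- \frac{734}{357459} \approx -0.0020534$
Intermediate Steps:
$U{\left(H \right)} = \sqrt{2} \sqrt{H}$ ($U{\left(H \right)} = \sqrt{2 H} = \sqrt{2} \sqrt{H}$)
$\frac{1}{\frac{1}{-730 + s{\left(U{\left(-2 \right)} \right)}} - 487} = \frac{1}{\frac{1}{-730 + \left(\sqrt{2} \sqrt{-2}\right)^{2}} - 487} = \frac{1}{\frac{1}{-730 + \left(\sqrt{2} i \sqrt{2}\right)^{2}} - 487} = \frac{1}{\frac{1}{-730 + \left(2 i\right)^{2}} - 487} = \frac{1}{\frac{1}{-730 - 4} - 487} = \frac{1}{\frac{1}{-734} - 487} = \frac{1}{- \frac{1}{734} - 487} = \frac{1}{- \frac{357459}{734}} = - \frac{734}{357459}$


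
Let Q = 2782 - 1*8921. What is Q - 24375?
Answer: -30514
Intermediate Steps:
Q = -6139 (Q = 2782 - 8921 = -6139)
Q - 24375 = -6139 - 24375 = -30514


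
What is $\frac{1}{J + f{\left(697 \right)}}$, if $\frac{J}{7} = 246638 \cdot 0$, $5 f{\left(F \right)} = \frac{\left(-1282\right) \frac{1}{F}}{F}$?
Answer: $- \frac{2429045}{1282} \approx -1894.7$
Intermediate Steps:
$f{\left(F \right)} = - \frac{1282}{5 F^{2}}$ ($f{\left(F \right)} = \frac{- \frac{1282}{F} \frac{1}{F}}{5} = \frac{\left(-1282\right) \frac{1}{F^{2}}}{5} = - \frac{1282}{5 F^{2}}$)
$J = 0$ ($J = 7 \cdot 246638 \cdot 0 = 7 \cdot 0 = 0$)
$\frac{1}{J + f{\left(697 \right)}} = \frac{1}{0 - \frac{1282}{5 \cdot 485809}} = \frac{1}{0 - \frac{1282}{2429045}} = \frac{1}{- \frac{1282}{2429045}} = - \frac{2429045}{1282}$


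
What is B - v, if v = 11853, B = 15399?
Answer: 3546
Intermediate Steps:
B - v = 15399 - 1*11853 = 15399 - 11853 = 3546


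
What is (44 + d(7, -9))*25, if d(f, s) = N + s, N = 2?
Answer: 925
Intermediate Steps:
d(f, s) = 2 + s
(44 + d(7, -9))*25 = (44 + (2 - 9))*25 = (44 - 7)*25 = 37*25 = 925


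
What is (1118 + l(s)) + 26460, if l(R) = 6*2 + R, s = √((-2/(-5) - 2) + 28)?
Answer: 27590 + 2*√165/5 ≈ 27595.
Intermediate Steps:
s = 2*√165/5 (s = √((-2*(-⅕) - 2) + 28) = √((⅖ - 2) + 28) = √(-8/5 + 28) = √(132/5) = 2*√165/5 ≈ 5.1381)
l(R) = 12 + R
(1118 + l(s)) + 26460 = (1118 + (12 + 2*√165/5)) + 26460 = (1130 + 2*√165/5) + 26460 = 27590 + 2*√165/5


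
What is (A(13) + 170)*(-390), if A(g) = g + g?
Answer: -76440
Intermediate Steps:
A(g) = 2*g
(A(13) + 170)*(-390) = (2*13 + 170)*(-390) = (26 + 170)*(-390) = 196*(-390) = -76440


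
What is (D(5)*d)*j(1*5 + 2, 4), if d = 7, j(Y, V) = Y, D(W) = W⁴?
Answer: 30625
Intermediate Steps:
(D(5)*d)*j(1*5 + 2, 4) = (5⁴*7)*(1*5 + 2) = (625*7)*(5 + 2) = 4375*7 = 30625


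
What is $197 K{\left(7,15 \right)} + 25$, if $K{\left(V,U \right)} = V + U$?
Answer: $4359$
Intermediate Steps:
$K{\left(V,U \right)} = U + V$
$197 K{\left(7,15 \right)} + 25 = 197 \left(15 + 7\right) + 25 = 197 \cdot 22 + 25 = 4334 + 25 = 4359$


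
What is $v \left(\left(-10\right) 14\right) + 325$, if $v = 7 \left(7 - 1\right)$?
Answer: $-5555$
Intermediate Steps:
$v = 42$ ($v = 7 \cdot 6 = 42$)
$v \left(\left(-10\right) 14\right) + 325 = 42 \left(\left(-10\right) 14\right) + 325 = 42 \left(-140\right) + 325 = -5880 + 325 = -5555$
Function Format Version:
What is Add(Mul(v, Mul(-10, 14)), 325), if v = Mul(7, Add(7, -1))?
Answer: -5555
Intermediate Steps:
v = 42 (v = Mul(7, 6) = 42)
Add(Mul(v, Mul(-10, 14)), 325) = Add(Mul(42, Mul(-10, 14)), 325) = Add(Mul(42, -140), 325) = Add(-5880, 325) = -5555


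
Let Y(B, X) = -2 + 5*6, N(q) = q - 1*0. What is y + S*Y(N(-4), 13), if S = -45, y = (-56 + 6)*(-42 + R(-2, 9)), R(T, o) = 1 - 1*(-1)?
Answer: 740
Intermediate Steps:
R(T, o) = 2 (R(T, o) = 1 + 1 = 2)
N(q) = q (N(q) = q + 0 = q)
Y(B, X) = 28 (Y(B, X) = -2 + 30 = 28)
y = 2000 (y = (-56 + 6)*(-42 + 2) = -50*(-40) = 2000)
y + S*Y(N(-4), 13) = 2000 - 45*28 = 2000 - 1260 = 740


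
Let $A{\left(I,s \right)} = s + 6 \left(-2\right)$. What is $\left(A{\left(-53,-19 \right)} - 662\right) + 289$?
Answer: $-404$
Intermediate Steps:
$A{\left(I,s \right)} = -12 + s$ ($A{\left(I,s \right)} = s - 12 = -12 + s$)
$\left(A{\left(-53,-19 \right)} - 662\right) + 289 = \left(\left(-12 - 19\right) - 662\right) + 289 = \left(-31 - 662\right) + 289 = -693 + 289 = -404$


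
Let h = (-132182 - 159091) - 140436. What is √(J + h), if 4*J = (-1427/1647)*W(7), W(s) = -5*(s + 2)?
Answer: I*√57828705099/366 ≈ 657.04*I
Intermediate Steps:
W(s) = -10 - 5*s (W(s) = -5*(2 + s) = -10 - 5*s)
h = -431709 (h = -291273 - 140436 = -431709)
J = 7135/732 (J = ((-1427/1647)*(-10 - 5*7))/4 = ((-1427*1/1647)*(-10 - 35))/4 = (-1427/1647*(-45))/4 = (¼)*(7135/183) = 7135/732 ≈ 9.7473)
√(J + h) = √(7135/732 - 431709) = √(-316003853/732) = I*√57828705099/366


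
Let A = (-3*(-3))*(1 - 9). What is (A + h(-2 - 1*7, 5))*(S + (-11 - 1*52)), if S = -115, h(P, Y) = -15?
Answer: 15486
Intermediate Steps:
A = -72 (A = 9*(-8) = -72)
(A + h(-2 - 1*7, 5))*(S + (-11 - 1*52)) = (-72 - 15)*(-115 + (-11 - 1*52)) = -87*(-115 + (-11 - 52)) = -87*(-115 - 63) = -87*(-178) = 15486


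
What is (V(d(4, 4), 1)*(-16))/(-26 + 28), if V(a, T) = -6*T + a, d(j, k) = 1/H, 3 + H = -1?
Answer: 50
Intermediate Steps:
H = -4 (H = -3 - 1 = -4)
d(j, k) = -¼ (d(j, k) = 1/(-4) = -¼)
V(a, T) = a - 6*T
(V(d(4, 4), 1)*(-16))/(-26 + 28) = ((-¼ - 6*1)*(-16))/(-26 + 28) = ((-¼ - 6)*(-16))/2 = -25/4*(-16)*(½) = 100*(½) = 50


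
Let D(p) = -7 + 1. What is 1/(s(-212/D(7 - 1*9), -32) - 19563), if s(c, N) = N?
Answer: -1/19595 ≈ -5.1033e-5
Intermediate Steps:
D(p) = -6
1/(s(-212/D(7 - 1*9), -32) - 19563) = 1/(-32 - 19563) = 1/(-19595) = -1/19595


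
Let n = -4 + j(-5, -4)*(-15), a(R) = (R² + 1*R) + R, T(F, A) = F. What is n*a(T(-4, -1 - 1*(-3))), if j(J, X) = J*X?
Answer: -2432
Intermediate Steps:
a(R) = R² + 2*R (a(R) = (R² + R) + R = (R + R²) + R = R² + 2*R)
n = -304 (n = -4 - 5*(-4)*(-15) = -4 + 20*(-15) = -4 - 300 = -304)
n*a(T(-4, -1 - 1*(-3))) = -(-1216)*(2 - 4) = -(-1216)*(-2) = -304*8 = -2432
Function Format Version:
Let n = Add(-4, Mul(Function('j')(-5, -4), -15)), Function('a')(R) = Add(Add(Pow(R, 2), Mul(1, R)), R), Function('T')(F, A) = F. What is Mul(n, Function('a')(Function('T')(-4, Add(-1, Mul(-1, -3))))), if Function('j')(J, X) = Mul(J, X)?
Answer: -2432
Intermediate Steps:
Function('a')(R) = Add(Pow(R, 2), Mul(2, R)) (Function('a')(R) = Add(Add(Pow(R, 2), R), R) = Add(Add(R, Pow(R, 2)), R) = Add(Pow(R, 2), Mul(2, R)))
n = -304 (n = Add(-4, Mul(Mul(-5, -4), -15)) = Add(-4, Mul(20, -15)) = Add(-4, -300) = -304)
Mul(n, Function('a')(Function('T')(-4, Add(-1, Mul(-1, -3))))) = Mul(-304, Mul(-4, Add(2, -4))) = Mul(-304, Mul(-4, -2)) = Mul(-304, 8) = -2432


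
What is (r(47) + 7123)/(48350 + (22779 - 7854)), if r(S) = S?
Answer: 1434/12655 ≈ 0.11331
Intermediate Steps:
(r(47) + 7123)/(48350 + (22779 - 7854)) = (47 + 7123)/(48350 + (22779 - 7854)) = 7170/(48350 + 14925) = 7170/63275 = 7170*(1/63275) = 1434/12655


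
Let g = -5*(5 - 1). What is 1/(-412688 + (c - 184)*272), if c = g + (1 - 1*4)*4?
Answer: -1/471440 ≈ -2.1212e-6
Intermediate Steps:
g = -20 (g = -5*4 = -20)
c = -32 (c = -20 + (1 - 1*4)*4 = -20 + (1 - 4)*4 = -20 - 3*4 = -20 - 12 = -32)
1/(-412688 + (c - 184)*272) = 1/(-412688 + (-32 - 184)*272) = 1/(-412688 - 216*272) = 1/(-412688 - 58752) = 1/(-471440) = -1/471440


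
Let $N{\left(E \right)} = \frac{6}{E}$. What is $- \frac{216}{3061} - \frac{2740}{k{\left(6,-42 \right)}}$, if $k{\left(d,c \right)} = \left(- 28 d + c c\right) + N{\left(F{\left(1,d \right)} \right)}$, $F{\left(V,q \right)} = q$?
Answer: $- \frac{8732092}{4888417} \approx -1.7863$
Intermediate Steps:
$k{\left(d,c \right)} = c^{2} - 28 d + \frac{6}{d}$ ($k{\left(d,c \right)} = \left(- 28 d + c c\right) + \frac{6}{d} = \left(- 28 d + c^{2}\right) + \frac{6}{d} = \left(c^{2} - 28 d\right) + \frac{6}{d} = c^{2} - 28 d + \frac{6}{d}$)
$- \frac{216}{3061} - \frac{2740}{k{\left(6,-42 \right)}} = - \frac{216}{3061} - \frac{2740}{\left(-42\right)^{2} - 168 + \frac{6}{6}} = \left(-216\right) \frac{1}{3061} - \frac{2740}{1764 - 168 + 6 \cdot \frac{1}{6}} = - \frac{216}{3061} - \frac{2740}{1764 - 168 + 1} = - \frac{216}{3061} - \frac{2740}{1597} = - \frac{8732092}{4888417}$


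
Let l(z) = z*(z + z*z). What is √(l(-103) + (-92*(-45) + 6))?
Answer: 2*I*√269493 ≈ 1038.3*I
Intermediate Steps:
l(z) = z*(z + z²)
√(l(-103) + (-92*(-45) + 6)) = √((-103)²*(1 - 103) + (-92*(-45) + 6)) = √(10609*(-102) + (4140 + 6)) = √(-1082118 + 4146) = √(-1077972) = 2*I*√269493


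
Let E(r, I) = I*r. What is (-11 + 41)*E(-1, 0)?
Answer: 0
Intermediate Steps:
(-11 + 41)*E(-1, 0) = (-11 + 41)*(0*(-1)) = 30*0 = 0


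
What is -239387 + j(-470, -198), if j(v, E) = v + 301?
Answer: -239556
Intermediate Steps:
j(v, E) = 301 + v
-239387 + j(-470, -198) = -239387 + (301 - 470) = -239387 - 169 = -239556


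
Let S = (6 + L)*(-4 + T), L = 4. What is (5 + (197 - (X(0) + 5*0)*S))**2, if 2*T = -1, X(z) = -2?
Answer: 12544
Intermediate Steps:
T = -1/2 (T = (1/2)*(-1) = -1/2 ≈ -0.50000)
S = -45 (S = (6 + 4)*(-4 - 1/2) = 10*(-9/2) = -45)
(5 + (197 - (X(0) + 5*0)*S))**2 = (5 + (197 - (-2 + 5*0)*(-45)))**2 = (5 + (197 - (-2 + 0)*(-45)))**2 = (5 + (197 - (-2)*(-45)))**2 = (5 + (197 - 1*90))**2 = (5 + (197 - 90))**2 = (5 + 107)**2 = 112**2 = 12544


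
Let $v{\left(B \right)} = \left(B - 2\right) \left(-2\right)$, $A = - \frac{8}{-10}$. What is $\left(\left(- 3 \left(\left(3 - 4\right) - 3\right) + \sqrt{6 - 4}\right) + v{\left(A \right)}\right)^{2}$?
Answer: $\frac{5234}{25} + \frac{144 \sqrt{2}}{5} \approx 250.09$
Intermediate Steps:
$A = \frac{4}{5}$ ($A = \left(-8\right) \left(- \frac{1}{10}\right) = \frac{4}{5} \approx 0.8$)
$v{\left(B \right)} = 4 - 2 B$ ($v{\left(B \right)} = \left(-2 + B\right) \left(-2\right) = 4 - 2 B$)
$\left(\left(- 3 \left(\left(3 - 4\right) - 3\right) + \sqrt{6 - 4}\right) + v{\left(A \right)}\right)^{2} = \left(\left(- 3 \left(\left(3 - 4\right) - 3\right) + \sqrt{6 - 4}\right) + \left(4 - \frac{8}{5}\right)\right)^{2} = \left(\left(- 3 \left(-1 - 3\right) + \sqrt{2}\right) + \left(4 - \frac{8}{5}\right)\right)^{2} = \left(\left(\left(-3\right) \left(-4\right) + \sqrt{2}\right) + \frac{12}{5}\right)^{2} = \left(\left(12 + \sqrt{2}\right) + \frac{12}{5}\right)^{2} = \left(\frac{72}{5} + \sqrt{2}\right)^{2}$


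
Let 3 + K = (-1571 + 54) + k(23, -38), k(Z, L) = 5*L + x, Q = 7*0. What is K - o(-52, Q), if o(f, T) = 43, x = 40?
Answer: -1713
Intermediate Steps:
Q = 0
k(Z, L) = 40 + 5*L (k(Z, L) = 5*L + 40 = 40 + 5*L)
K = -1670 (K = -3 + ((-1571 + 54) + (40 + 5*(-38))) = -3 + (-1517 + (40 - 190)) = -3 + (-1517 - 150) = -3 - 1667 = -1670)
K - o(-52, Q) = -1670 - 1*43 = -1670 - 43 = -1713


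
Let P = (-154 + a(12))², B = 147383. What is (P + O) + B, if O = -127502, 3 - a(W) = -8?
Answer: 40330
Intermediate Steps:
a(W) = 11 (a(W) = 3 - 1*(-8) = 3 + 8 = 11)
P = 20449 (P = (-154 + 11)² = (-143)² = 20449)
(P + O) + B = (20449 - 127502) + 147383 = -107053 + 147383 = 40330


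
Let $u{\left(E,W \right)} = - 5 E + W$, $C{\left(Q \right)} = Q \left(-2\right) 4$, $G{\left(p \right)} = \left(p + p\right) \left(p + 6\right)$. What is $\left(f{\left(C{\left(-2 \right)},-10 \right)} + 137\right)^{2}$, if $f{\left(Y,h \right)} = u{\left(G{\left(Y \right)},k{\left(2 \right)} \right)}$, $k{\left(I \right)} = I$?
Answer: $11431161$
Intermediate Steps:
$G{\left(p \right)} = 2 p \left(6 + p\right)$
$C{\left(Q \right)} = - 8 Q$ ($C{\left(Q \right)} = - 2 Q 4 = - 8 Q$)
$u{\left(E,W \right)} = W - 5 E$
$f{\left(Y,h \right)} = 2 - 10 Y \left(6 + Y\right)$ ($f{\left(Y,h \right)} = 2 - 5 \cdot 2 Y \left(6 + Y\right) = 2 - 10 Y \left(6 + Y\right)$)
$\left(f{\left(C{\left(-2 \right)},-10 \right)} + 137\right)^{2} = \left(\left(2 - 10 \left(\left(-8\right) \left(-2\right)\right) \left(6 - -16\right)\right) + 137\right)^{2} = \left(\left(2 - 160 \left(6 + 16\right)\right) + 137\right)^{2} = \left(\left(2 - 160 \cdot 22\right) + 137\right)^{2} = \left(\left(2 - 3520\right) + 137\right)^{2} = \left(-3518 + 137\right)^{2} = \left(-3381\right)^{2} = 11431161$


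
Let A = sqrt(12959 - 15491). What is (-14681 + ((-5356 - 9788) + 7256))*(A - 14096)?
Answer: 318132624 - 45138*I*sqrt(633) ≈ 3.1813e+8 - 1.1357e+6*I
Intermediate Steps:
A = 2*I*sqrt(633) (A = sqrt(-2532) = 2*I*sqrt(633) ≈ 50.319*I)
(-14681 + ((-5356 - 9788) + 7256))*(A - 14096) = (-14681 + ((-5356 - 9788) + 7256))*(2*I*sqrt(633) - 14096) = (-14681 + (-15144 + 7256))*(-14096 + 2*I*sqrt(633)) = (-14681 - 7888)*(-14096 + 2*I*sqrt(633)) = -22569*(-14096 + 2*I*sqrt(633)) = 318132624 - 45138*I*sqrt(633)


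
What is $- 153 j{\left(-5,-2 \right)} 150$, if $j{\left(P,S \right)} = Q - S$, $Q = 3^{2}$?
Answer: $-252450$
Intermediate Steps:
$Q = 9$
$j{\left(P,S \right)} = 9 - S$
$- 153 j{\left(-5,-2 \right)} 150 = - 153 \left(9 - -2\right) 150 = - 153 \left(9 + 2\right) 150 = \left(-153\right) 11 \cdot 150 = \left(-1683\right) 150 = -252450$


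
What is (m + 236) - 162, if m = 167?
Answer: 241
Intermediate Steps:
(m + 236) - 162 = (167 + 236) - 162 = 403 - 162 = 241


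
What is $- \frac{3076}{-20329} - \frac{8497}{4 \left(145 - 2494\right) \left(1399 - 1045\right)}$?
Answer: $\frac{358761293}{2331654984} \approx 0.15387$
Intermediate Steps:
$- \frac{3076}{-20329} - \frac{8497}{4 \left(145 - 2494\right) \left(1399 - 1045\right)} = \left(-3076\right) \left(- \frac{1}{20329}\right) - \frac{8497}{4 \left(\left(-2349\right) 354\right)} = \frac{3076}{20329} - \frac{8497}{4 \left(-831546\right)} = \frac{3076}{20329} - \frac{8497}{-3326184} = \frac{3076}{20329} - - \frac{293}{114696} = \frac{3076}{20329} + \frac{293}{114696} = \frac{358761293}{2331654984}$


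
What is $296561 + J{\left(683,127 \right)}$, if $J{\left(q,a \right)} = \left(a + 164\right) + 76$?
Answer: $296928$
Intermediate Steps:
$J{\left(q,a \right)} = 240 + a$ ($J{\left(q,a \right)} = \left(164 + a\right) + 76 = 240 + a$)
$296561 + J{\left(683,127 \right)} = 296561 + \left(240 + 127\right) = 296561 + 367 = 296928$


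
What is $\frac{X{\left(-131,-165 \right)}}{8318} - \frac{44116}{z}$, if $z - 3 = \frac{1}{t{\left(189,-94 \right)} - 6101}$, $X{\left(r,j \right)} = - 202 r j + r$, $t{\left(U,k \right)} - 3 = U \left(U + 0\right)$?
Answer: $- \frac{5629201197647}{369610330} \approx -15230.0$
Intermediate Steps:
$t{\left(U,k \right)} = 3 + U^{2}$ ($t{\left(U,k \right)} = 3 + U \left(U + 0\right) = 3 + U U = 3 + U^{2}$)
$X{\left(r,j \right)} = r - 202 j r$ ($X{\left(r,j \right)} = - 202 j r + r = r - 202 j r$)
$z = \frac{88870}{29623}$ ($z = 3 + \frac{1}{\left(3 + 189^{2}\right) - 6101} = 3 + \frac{1}{\left(3 + 35721\right) - 6101} = 3 + \frac{1}{35724 - 6101} = 3 + \frac{1}{29623} = \frac{88870}{29623} \approx 3.0$)
$\frac{X{\left(-131,-165 \right)}}{8318} - \frac{44116}{z} = \frac{\left(-131\right) \left(1 - -33330\right)}{8318} - \frac{44116}{\frac{88870}{29623}} = - 131 \left(1 + 33330\right) \frac{1}{8318} - \frac{653424134}{44435} = \left(-131\right) 33331 \cdot \frac{1}{8318} - \frac{653424134}{44435} = \left(-4366361\right) \frac{1}{8318} - \frac{653424134}{44435} = - \frac{4366361}{8318} - \frac{653424134}{44435} = - \frac{5629201197647}{369610330}$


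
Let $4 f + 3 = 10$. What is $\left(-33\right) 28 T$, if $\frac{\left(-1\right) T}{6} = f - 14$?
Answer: $-67914$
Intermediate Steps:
$f = \frac{7}{4}$ ($f = - \frac{3}{4} + \frac{1}{4} \cdot 10 = - \frac{3}{4} + \frac{5}{2} = \frac{7}{4} \approx 1.75$)
$T = \frac{147}{2}$ ($T = - 6 \left(\frac{7}{4} - 14\right) = \left(-6\right) \left(- \frac{49}{4}\right) = \frac{147}{2} \approx 73.5$)
$\left(-33\right) 28 T = \left(-33\right) 28 \cdot \frac{147}{2} = \left(-924\right) \frac{147}{2} = -67914$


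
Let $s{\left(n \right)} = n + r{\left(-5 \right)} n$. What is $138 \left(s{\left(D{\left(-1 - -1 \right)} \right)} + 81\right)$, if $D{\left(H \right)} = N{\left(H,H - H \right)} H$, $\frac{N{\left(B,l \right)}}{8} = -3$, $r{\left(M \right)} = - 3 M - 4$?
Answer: $11178$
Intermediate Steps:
$r{\left(M \right)} = -4 - 3 M$
$N{\left(B,l \right)} = -24$ ($N{\left(B,l \right)} = 8 \left(-3\right) = -24$)
$D{\left(H \right)} = - 24 H$
$s{\left(n \right)} = 12 n$ ($s{\left(n \right)} = n + \left(-4 - -15\right) n = n + \left(-4 + 15\right) n = n + 11 n = 12 n$)
$138 \left(s{\left(D{\left(-1 - -1 \right)} \right)} + 81\right) = 138 \left(12 \left(- 24 \left(-1 - -1\right)\right) + 81\right) = 138 \left(12 \left(- 24 \left(-1 + 1\right)\right) + 81\right) = 138 \left(12 \left(\left(-24\right) 0\right) + 81\right) = 138 \left(12 \cdot 0 + 81\right) = 138 \left(0 + 81\right) = 138 \cdot 81 = 11178$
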